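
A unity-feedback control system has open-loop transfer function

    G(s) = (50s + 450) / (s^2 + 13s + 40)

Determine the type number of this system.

Type 0

The denominator has no factor of s at the origin — no free integrator — so this is a Type 0 system.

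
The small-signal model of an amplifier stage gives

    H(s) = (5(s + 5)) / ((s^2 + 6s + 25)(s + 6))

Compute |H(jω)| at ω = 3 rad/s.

Substitute s = j3: numerator = 25 + j15, denominator = 42 + j156.
|H(j3)| = |25 + j15| / |42 + j156| = 29.155 / 161.55 ≈ 0.1805.

|H(j3)| ≈ 0.1805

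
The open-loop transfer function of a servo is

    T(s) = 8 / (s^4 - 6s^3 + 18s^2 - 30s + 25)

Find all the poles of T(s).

The poles are the roots of the denominator s^4 - 6s^3 + 18s^2 - 30s + 25 = 0.
No real roots exist; factor into two real quadratics: (s^2 - 2s + 5)(s^2 - 4s + 5) = 0.
Each quadratic gives a conjugate pair via the quadratic formula.

s = 1 + 2j, 1 - 2j, 2 + j, 2 - j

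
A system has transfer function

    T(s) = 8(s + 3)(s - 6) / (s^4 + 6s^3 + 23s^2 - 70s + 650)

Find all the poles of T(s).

s = 2 + 3j, 2 - 3j, -5 + 5j, -5 - 5j

The poles are the roots of the denominator s^4 + 6s^3 + 23s^2 - 70s + 650 = 0.
No real roots exist; factor into two real quadratics: (s^2 - 4s + 13)(s^2 + 10s + 50) = 0.
Each quadratic gives a conjugate pair via the quadratic formula.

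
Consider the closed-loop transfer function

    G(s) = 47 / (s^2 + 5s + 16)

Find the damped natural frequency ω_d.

ω_d ≈ 3.122 rad/s

Comparing s^2 + 5s + 16 to s^2 + 2ζωₙs + ωₙ²: ωₙ = 4 rad/s and ζ = 5/(2·4) = 0.625.
ζωₙ = 5/2 = 2.5, so ω_d = ωₙ√(1−ζ²) = √(ωₙ² − (ζωₙ)²) = √(16 − 2.5²) = √9.75 ≈ 3.122 rad/s.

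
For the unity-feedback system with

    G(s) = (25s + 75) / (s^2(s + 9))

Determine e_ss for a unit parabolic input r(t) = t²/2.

e_ss = 0.1200

G(s) has 2 poles at the origin.
This is a Type 2 system. Ka = lim_{s→0} s^2·G(s) = 75/9 = 25/3.
e_ss = 1/Ka = 1/(25/3) = 3/25 ≈ 0.1200.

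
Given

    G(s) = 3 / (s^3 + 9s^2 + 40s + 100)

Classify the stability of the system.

stable

The denominator s^3 + 9s^2 + 40s + 100 factors as (s^2 + 4s + 20)(s + 5), giving poles at s = -2 + 4j, -2 - 4j, -5.
Since all poles lie strictly in the left half-plane, the system is stable.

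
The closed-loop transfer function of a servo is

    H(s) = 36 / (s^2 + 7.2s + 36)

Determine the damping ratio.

Compare the denominator to the standard form s^2 + 2ζωₙs + ωₙ².
ωₙ² = 36, so ωₙ = 6 rad/s.
2ζωₙ = 7.2, so ζ = 7.2/(2·6) = 0.6.
With ζ = 0.6 the response is underdamped.

ζ = 0.6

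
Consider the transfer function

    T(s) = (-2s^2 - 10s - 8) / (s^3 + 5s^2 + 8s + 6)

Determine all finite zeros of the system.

Set the numerator to zero: -2s^2 - 10s - 8 = 0, i.e. -2·(s^2 + 5s + 4) = 0.
Factoring: (s + 4)(s + 1) = 0.

s = -4, -1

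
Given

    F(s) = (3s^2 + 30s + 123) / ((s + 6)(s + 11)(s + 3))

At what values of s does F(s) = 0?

s = -5 + 4j, -5 - 4j

Set the numerator to zero: 3s^2 + 30s + 123 = 0, i.e. 3·(s^2 + 10s + 41) = 0.
Factoring: (s^2 + 10s + 41) = 0.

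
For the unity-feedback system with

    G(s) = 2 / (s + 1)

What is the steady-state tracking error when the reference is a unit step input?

e_ss = 0.3333

G(s) has no poles at the origin.
This is a Type 0 system. Kp = lim_{s→0} G(s) = 2/1.
e_ss = 1/(1 + Kp) = 1/(1 + 2) = 1/3 ≈ 0.3333.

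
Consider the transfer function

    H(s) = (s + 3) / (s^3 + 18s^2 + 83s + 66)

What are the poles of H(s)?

s = -6, -1, -11

The poles are the roots of the denominator s^3 + 18s^2 + 83s + 66 = 0.
Trying s = -6: the polynomial evaluates to 0, so (s + 6) is a factor.
Dividing out leaves s^2 + 12s + 11 = 0.
Factoring the quadratic: (s + 1)(s + 11) = 0.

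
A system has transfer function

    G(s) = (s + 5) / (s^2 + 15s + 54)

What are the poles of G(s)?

The poles are the roots of the denominator s^2 + 15s + 54 = 0.
Factoring: (s + 6)(s + 9) = 0, so s = -6 and s = -9.

s = -6, -9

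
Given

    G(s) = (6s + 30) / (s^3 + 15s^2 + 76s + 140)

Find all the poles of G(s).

s = -4 + 2j, -4 - 2j, -7

The poles are the roots of the denominator s^3 + 15s^2 + 76s + 140 = 0.
Trying s = -7: the polynomial evaluates to 0, so (s + 7) is a factor.
Dividing out leaves s^2 + 8s + 20 = 0.
The quadratic formula then gives s = -4 ± 2j.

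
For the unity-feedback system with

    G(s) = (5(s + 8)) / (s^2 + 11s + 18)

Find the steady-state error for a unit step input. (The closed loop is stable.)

e_ss = 0.3103

G(s) has no poles at the origin.
This is a Type 0 system. Kp = lim_{s→0} G(s) = 40/18 = 20/9.
e_ss = 1/(1 + Kp) = 1/(1 + 20/9) = 9/29 ≈ 0.3103.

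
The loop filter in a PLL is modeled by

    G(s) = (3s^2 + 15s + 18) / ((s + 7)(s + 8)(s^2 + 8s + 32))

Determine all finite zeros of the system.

Set the numerator to zero: 3s^2 + 15s + 18 = 0, i.e. 3·(s^2 + 5s + 6) = 0.
Factoring: (s + 3)(s + 2) = 0.

s = -3, -2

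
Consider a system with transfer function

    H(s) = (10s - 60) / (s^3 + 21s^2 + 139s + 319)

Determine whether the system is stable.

stable

The denominator s^3 + 21s^2 + 139s + 319 factors as (s + 11)(s^2 + 10s + 29), giving poles at s = -11, -5 ± 2j.
Since all poles lie strictly in the left half-plane, the system is stable.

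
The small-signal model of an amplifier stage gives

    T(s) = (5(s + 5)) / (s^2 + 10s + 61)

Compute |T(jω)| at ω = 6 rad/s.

|T(j6)| ≈ 0.6008

Substitute s = j6: numerator = 25 + j30, denominator = 25 + j60.
|T(j6)| = |25 + j30| / |25 + j60| = 39.051 / 65 ≈ 0.6008.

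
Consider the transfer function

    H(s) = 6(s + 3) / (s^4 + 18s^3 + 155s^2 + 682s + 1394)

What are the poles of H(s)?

s = -5 ± 3j, -4 ± 5j

The poles are the roots of the denominator s^4 + 18s^3 + 155s^2 + 682s + 1394 = 0.
No real roots exist; factor into two real quadratics: (s^2 + 10s + 34)(s^2 + 8s + 41) = 0.
Each quadratic gives a conjugate pair via the quadratic formula.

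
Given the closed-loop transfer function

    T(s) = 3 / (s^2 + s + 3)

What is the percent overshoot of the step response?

%OS ≈ 38.8%

Comparing s^2 + s + 3 to s^2 + 2ζωₙs + ωₙ²: ωₙ = √3 ≈ 1.732 rad/s and ζ = 1/(2·√3) ≈ 0.2887.
%OS = 100·exp(−πζ/√(1−ζ²)) = 100·exp(−π·0.2887/√(1−0.2887²)) ≈ 38.8%.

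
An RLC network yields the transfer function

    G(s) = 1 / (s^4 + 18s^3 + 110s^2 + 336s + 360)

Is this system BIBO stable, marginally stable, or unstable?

stable

The denominator s^4 + 18s^3 + 110s^2 + 336s + 360 factors as (s^2 + 6s + 18)(s + 10)(s + 2), giving poles at s = -3 + 3j, -3 - 3j, -10, -2.
Since all poles lie strictly in the left half-plane, the system is stable.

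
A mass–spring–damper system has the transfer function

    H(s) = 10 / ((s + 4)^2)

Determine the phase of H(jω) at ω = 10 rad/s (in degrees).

∠H(j10) ≈ -136.4°

At s = j10: numerator = 10, denominator = -84 + j80.
∠H = ∠num − ∠den = 0° − (136.40°) = -136.4°.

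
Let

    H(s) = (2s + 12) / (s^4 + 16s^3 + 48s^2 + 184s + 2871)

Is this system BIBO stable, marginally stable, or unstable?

unstable

The denominator s^4 + 16s^3 + 48s^2 + 184s + 2871 factors as (s + 9)(s + 11)(s^2 - 4s + 29), giving poles at s = -9, -11, 2 ± 5j.
Since the pole(s) at s = 2 ± 5j lie in the right half-plane, the system is unstable.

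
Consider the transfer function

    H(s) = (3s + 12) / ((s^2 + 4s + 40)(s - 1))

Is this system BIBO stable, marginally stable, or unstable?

unstable

The poles can be read from the denominator factors: s = -2 ± 6j, 1.
Since the pole(s) at s = 1 lie in the right half-plane, the system is unstable.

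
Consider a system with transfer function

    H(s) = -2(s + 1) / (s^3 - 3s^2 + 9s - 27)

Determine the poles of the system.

s = ±3j, 3

The poles are the roots of the denominator s^3 - 3s^2 + 9s - 27 = 0.
Trying s = 3: the polynomial evaluates to 0, so (s - 3) is a factor.
Dividing out leaves s^2 + 9 = 0.
The quadratic formula then gives s = 0 ± 3j.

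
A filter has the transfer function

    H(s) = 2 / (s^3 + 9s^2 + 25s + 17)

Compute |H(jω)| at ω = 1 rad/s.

|H(j1)| ≈ 0.07906

Substitute s = j1: numerator = 2, denominator = 8 + j24.
|H(j1)| = |2| / |8 + j24| = 2 / 25.298 ≈ 0.07906.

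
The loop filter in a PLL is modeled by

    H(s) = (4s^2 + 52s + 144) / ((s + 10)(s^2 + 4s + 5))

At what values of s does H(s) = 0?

Set the numerator to zero: 4s^2 + 52s + 144 = 0, i.e. 4·(s^2 + 13s + 36) = 0.
Factoring: (s + 4)(s + 9) = 0.

s = -4, -9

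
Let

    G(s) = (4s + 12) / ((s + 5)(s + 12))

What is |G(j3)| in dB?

Substitute s = j3: numerator = 12 + j12, denominator = 51 + j51.
|G(j3)| = |12 + j12| / |51 + j51| = 16.971 / 72.125 ≈ 0.2353.
In decibels: 20·log₁₀(0.2353) ≈ -12.6 dB.

|G(j3)|_dB ≈ -12.6 dB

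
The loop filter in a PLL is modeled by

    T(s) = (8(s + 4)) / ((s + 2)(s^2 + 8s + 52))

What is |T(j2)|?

Substitute s = j2: numerator = 32 + j16, denominator = 64 + j128.
|T(j2)| = |32 + j16| / |64 + j128| = 35.777 / 143.11 = 0.2500.

|T(j2)| = 0.2500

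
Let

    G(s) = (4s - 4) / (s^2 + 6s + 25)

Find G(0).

G(0) = -4/25 ≈ -0.1600

Set s = 0: G(0) = (-4) / (25) = -4/25.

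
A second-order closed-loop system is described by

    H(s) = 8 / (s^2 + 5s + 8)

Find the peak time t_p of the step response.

Comparing s^2 + 5s + 8 to s^2 + 2ζωₙs + ωₙ²: ωₙ = √8 ≈ 2.828 rad/s and ζ = 5/(2·√8) ≈ 0.8839.
ζωₙ = 5/2 = 2.5, so ω_d = ωₙ√(1−ζ²) = √(ωₙ² − (ζωₙ)²) = √(8 − 2.5²) = √1.75 ≈ 1.323 rad/s.
t_p = π/ω_d = π/1.323 ≈ 2.375 s.

t_p ≈ 2.375 s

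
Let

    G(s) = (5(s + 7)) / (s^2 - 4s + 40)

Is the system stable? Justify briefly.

The denominator s^2 - 4s + 40 factors as (s^2 - 4s + 40), giving poles at s = 2 + 6j, 2 - 6j.
Since the pole(s) at s = 2 ± 6j lie in the right half-plane, the system is unstable.

unstable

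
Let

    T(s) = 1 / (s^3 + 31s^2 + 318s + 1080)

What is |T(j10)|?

Substitute s = j10: numerator = 1, denominator = -2020 + j2180.
|T(j10)| = |1| / |-2020 + j2180| = 1 / 2972.0 ≈ 0.0003365.

|T(j10)| ≈ 0.0003365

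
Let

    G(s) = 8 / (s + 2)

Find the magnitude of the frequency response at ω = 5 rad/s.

|G(j5)| ≈ 1.486

Substitute s = j5: numerator = 8, denominator = 2 + j5.
|G(j5)| = |8| / |2 + j5| = 8 / 5.3852 ≈ 1.486.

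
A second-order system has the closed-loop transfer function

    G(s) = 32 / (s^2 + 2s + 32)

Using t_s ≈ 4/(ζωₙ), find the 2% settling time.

t_s ≈ 4 s

Comparing s^2 + 2s + 32 to s^2 + 2ζωₙs + ωₙ²: ωₙ = √32 ≈ 5.657 rad/s and ζ = 2/(2·√32) ≈ 0.1768.
ζωₙ = 2/2 = 1, so t_s ≈ 4/(ζωₙ) = 4/1 = 4 s.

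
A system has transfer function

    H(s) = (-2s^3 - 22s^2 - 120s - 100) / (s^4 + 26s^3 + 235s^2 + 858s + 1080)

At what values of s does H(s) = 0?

s = -1, -5 + 5j, -5 - 5j

Set the numerator to zero: -2s^3 - 22s^2 - 120s - 100 = 0, i.e. -2·(s^3 + 11s^2 + 60s + 50) = 0.
Factoring: (s + 1)(s^2 + 10s + 50) = 0.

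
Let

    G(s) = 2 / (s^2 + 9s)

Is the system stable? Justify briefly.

marginally stable

The denominator s^2 + 9s factors as s(s + 9), giving poles at s = 0, -9.
Since the simple pole(s) at s = 0 lie on the jω-axis with none in the right half-plane, the system is marginally stable.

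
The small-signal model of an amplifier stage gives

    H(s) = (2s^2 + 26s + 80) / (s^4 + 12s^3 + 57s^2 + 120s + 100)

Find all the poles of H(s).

The poles are the roots of the denominator s^4 + 12s^3 + 57s^2 + 120s + 100 = 0.
No real roots exist; factor into two real quadratics: (s^2 + 8s + 20)(s^2 + 4s + 5) = 0.
Each quadratic gives a conjugate pair via the quadratic formula.

s = -4 ± 2j, -2 ± j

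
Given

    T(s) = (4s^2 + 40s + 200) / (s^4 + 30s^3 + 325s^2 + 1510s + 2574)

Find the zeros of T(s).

s = -5 + 5j, -5 - 5j

Set the numerator to zero: 4s^2 + 40s + 200 = 0, i.e. 4·(s^2 + 10s + 50) = 0.
Factoring: (s^2 + 10s + 50) = 0.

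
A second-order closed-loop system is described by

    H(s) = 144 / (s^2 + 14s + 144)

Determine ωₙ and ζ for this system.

Compare the denominator to the standard form s^2 + 2ζωₙs + ωₙ².
ωₙ² = 144, so ωₙ = 12 rad/s.
2ζωₙ = 14, so ζ = 14/(2·12) ≈ 0.5833.
With ζ = 0.5833 the response is underdamped.

ωₙ = 12 rad/s, ζ ≈ 0.5833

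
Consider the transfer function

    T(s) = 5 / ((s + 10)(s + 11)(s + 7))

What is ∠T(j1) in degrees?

∠T(j1) ≈ -19.04°

At s = j1: numerator = 5, denominator = 742 + j256.
∠T = ∠num − ∠den = 0° − (19.035°) = -19.04°.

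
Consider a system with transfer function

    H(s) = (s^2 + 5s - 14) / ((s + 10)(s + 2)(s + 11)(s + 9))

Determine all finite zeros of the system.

s = 2, -7

Set the numerator to zero: s^2 + 5s - 14 = 0.
Factoring: (s - 2)(s + 7) = 0.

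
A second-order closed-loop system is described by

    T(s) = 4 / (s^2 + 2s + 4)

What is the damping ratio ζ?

ζ = 0.5

Compare the denominator to the standard form s^2 + 2ζωₙs + ωₙ².
ωₙ² = 4, so ωₙ = 2 rad/s.
2ζωₙ = 2, so ζ = 2/(2·2) = 0.5.
With ζ = 0.5 the response is underdamped.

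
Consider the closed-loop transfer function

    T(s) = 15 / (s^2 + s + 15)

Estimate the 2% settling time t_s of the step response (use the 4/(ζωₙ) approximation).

Comparing s^2 + s + 15 to s^2 + 2ζωₙs + ωₙ²: ωₙ = √15 ≈ 3.873 rad/s and ζ = 1/(2·√15) ≈ 0.1291.
ζωₙ = 1/2 = 0.5, so t_s ≈ 4/(ζωₙ) = 4/0.5 = 8 s.

t_s ≈ 8 s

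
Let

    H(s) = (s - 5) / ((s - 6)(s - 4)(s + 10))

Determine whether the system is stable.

unstable

The poles can be read from the denominator factors: s = 6, 4, -10.
Since the pole(s) at s = 6, 4 lie in the right half-plane, the system is unstable.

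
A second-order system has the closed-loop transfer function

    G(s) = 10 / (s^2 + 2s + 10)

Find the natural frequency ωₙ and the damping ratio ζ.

Compare the denominator to the standard form s^2 + 2ζωₙs + ωₙ².
ωₙ² = 10, so ωₙ = √10 ≈ 3.162 rad/s.
2ζωₙ = 2, so ζ = 2/(2·√10) ≈ 0.3162.

ωₙ ≈ 3.162 rad/s, ζ ≈ 0.3162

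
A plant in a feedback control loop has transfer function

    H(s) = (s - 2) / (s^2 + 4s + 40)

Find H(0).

Set s = 0: H(0) = (-2) / (40) = -1/20.

H(0) = -1/20 ≈ -0.05000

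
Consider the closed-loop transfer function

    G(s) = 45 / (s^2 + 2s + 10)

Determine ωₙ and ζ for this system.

ωₙ ≈ 3.162 rad/s, ζ ≈ 0.3162

Compare the denominator to the standard form s^2 + 2ζωₙs + ωₙ².
ωₙ² = 10, so ωₙ = √10 ≈ 3.162 rad/s.
2ζωₙ = 2, so ζ = 2/(2·√10) ≈ 0.3162.
With ζ = 0.3162 the response is underdamped.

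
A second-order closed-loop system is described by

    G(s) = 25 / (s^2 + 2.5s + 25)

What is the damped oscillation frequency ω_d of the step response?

Comparing s^2 + 2.5s + 25 to s^2 + 2ζωₙs + ωₙ²: ωₙ = 5 rad/s and ζ = 2.5/(2·5) = 0.25.
ζωₙ = 2.5/2 = 1.25, so ω_d = ωₙ√(1−ζ²) = √(ωₙ² − (ζωₙ)²) = √(25 − 1.25²) = √23.4375 ≈ 4.841 rad/s.

ω_d ≈ 4.841 rad/s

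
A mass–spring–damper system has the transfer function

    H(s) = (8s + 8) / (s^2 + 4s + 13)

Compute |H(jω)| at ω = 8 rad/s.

|H(j8)| ≈ 1.071

Substitute s = j8: numerator = 8 + j64, denominator = -51 + j32.
|H(j8)| = |8 + j64| / |-51 + j32| = 64.498 / 60.208 ≈ 1.071.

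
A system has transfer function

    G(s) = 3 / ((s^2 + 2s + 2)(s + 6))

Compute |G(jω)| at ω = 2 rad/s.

Substitute s = j2: numerator = 3, denominator = -20 + j20.
|G(j2)| = |3| / |-20 + j20| = 3 / 28.284 ≈ 0.1061.

|G(j2)| ≈ 0.1061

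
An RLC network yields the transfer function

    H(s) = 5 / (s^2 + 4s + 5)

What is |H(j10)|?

|H(j10)| ≈ 0.04851

Substitute s = j10: numerator = 5, denominator = -95 + j40.
|H(j10)| = |5| / |-95 + j40| = 5 / 103.08 ≈ 0.04851.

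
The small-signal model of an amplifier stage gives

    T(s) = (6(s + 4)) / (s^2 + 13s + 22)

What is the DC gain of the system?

Set s = 0: T(0) = (24) / (22) = 12/11.

T(0) = 12/11 ≈ 1.091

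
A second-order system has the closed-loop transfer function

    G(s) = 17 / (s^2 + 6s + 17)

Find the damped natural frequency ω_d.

ω_d ≈ 2.828 rad/s

Comparing s^2 + 6s + 17 to s^2 + 2ζωₙs + ωₙ²: ωₙ = √17 ≈ 4.123 rad/s and ζ = 6/(2·√17) ≈ 0.7276.
ζωₙ = 6/2 = 3, so ω_d = ωₙ√(1−ζ²) = √(ωₙ² − (ζωₙ)²) = √(17 − 3²) = √8 ≈ 2.828 rad/s.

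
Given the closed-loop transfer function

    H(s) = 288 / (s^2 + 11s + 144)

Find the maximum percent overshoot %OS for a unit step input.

%OS ≈ 19.8%

Comparing s^2 + 11s + 144 to s^2 + 2ζωₙs + ωₙ²: ωₙ = 12 rad/s and ζ = 11/(2·12) ≈ 0.4583.
%OS = 100·exp(−πζ/√(1−ζ²)) = 100·exp(−π·0.4583/√(1−0.4583²)) ≈ 19.8%.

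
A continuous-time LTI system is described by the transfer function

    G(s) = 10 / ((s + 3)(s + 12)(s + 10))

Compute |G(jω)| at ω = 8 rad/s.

|G(j8)| ≈ 0.006337

Substitute s = j8: numerator = 10, denominator = -1240 + j976.
|G(j8)| = |10| / |-1240 + j976| = 10 / 1578.0 ≈ 0.006337.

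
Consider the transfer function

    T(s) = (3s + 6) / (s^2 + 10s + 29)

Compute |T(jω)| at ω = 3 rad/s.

|T(j3)| = 0.3000

Substitute s = j3: numerator = 6 + j9, denominator = 20 + j30.
|T(j3)| = |6 + j9| / |20 + j30| = 10.817 / 36.056 = 0.3000.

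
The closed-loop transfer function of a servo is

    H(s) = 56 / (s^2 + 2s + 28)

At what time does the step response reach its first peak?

Comparing s^2 + 2s + 28 to s^2 + 2ζωₙs + ωₙ²: ωₙ = √28 ≈ 5.292 rad/s and ζ = 2/(2·√28) ≈ 0.1890.
ζωₙ = 2/2 = 1, so ω_d = ωₙ√(1−ζ²) = √(ωₙ² − (ζωₙ)²) = √(28 − 1²) = √27 ≈ 5.196 rad/s.
t_p = π/ω_d = π/5.196 ≈ 0.6046 s.

t_p ≈ 0.6046 s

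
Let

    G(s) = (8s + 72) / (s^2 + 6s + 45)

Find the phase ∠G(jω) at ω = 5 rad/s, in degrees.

At s = j5: numerator = 72 + j40, denominator = 20 + j30.
∠G = ∠num − ∠den = 29.055° − (56.310°) = -27.26°.

∠G(j5) ≈ -27.26°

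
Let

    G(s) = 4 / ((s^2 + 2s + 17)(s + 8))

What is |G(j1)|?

|G(j1)| ≈ 0.03077

Substitute s = j1: numerator = 4, denominator = 126 + j32.
|G(j1)| = |4| / |126 + j32| = 4 / 130 ≈ 0.03077.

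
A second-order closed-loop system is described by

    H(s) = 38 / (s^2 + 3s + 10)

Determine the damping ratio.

Compare the denominator to the standard form s^2 + 2ζωₙs + ωₙ².
ωₙ² = 10, so ωₙ = √10 ≈ 3.162 rad/s.
2ζωₙ = 3, so ζ = 3/(2·√10) ≈ 0.4743.

ζ ≈ 0.4743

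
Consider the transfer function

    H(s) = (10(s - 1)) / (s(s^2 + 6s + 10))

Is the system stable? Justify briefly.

The poles can be read from the denominator factors: s = 0, -3 ± j.
Since the simple pole(s) at s = 0 lie on the jω-axis with none in the right half-plane, the system is marginally stable.

marginally stable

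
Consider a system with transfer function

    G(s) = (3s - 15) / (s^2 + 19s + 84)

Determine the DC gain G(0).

G(0) = -5/28 ≈ -0.1786

Set s = 0: G(0) = (-15) / (84) = -5/28.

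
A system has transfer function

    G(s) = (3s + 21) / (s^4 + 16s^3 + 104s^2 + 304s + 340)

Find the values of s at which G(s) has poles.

s = -3 ± j, -5 ± 3j

The poles are the roots of the denominator s^4 + 16s^3 + 104s^2 + 304s + 340 = 0.
No real roots exist; factor into two real quadratics: (s^2 + 6s + 10)(s^2 + 10s + 34) = 0.
Each quadratic gives a conjugate pair via the quadratic formula.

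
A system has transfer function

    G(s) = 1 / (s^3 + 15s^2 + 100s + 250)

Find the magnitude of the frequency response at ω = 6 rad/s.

|G(j6)| ≈ 0.002078

Substitute s = j6: numerator = 1, denominator = -290 + j384.
|G(j6)| = |1| / |-290 + j384| = 1 / 481.20 ≈ 0.002078.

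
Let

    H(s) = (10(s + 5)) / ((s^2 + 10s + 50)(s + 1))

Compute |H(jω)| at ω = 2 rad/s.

Substitute s = j2: numerator = 50 + j20, denominator = 6 + j112.
|H(j2)| = |50 + j20| / |6 + j112| = 53.852 / 112.16 ≈ 0.4801.

|H(j2)| ≈ 0.4801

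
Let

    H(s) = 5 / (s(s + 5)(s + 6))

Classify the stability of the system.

marginally stable

The poles can be read from the denominator factors: s = 0, -5, -6.
Since the simple pole(s) at s = 0 lie on the jω-axis with none in the right half-plane, the system is marginally stable.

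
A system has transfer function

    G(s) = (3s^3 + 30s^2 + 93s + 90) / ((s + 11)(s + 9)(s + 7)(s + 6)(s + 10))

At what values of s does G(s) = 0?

Set the numerator to zero: 3s^3 + 30s^2 + 93s + 90 = 0, i.e. 3·(s^3 + 10s^2 + 31s + 30) = 0.
Factoring: (s + 2)(s + 5)(s + 3) = 0.

s = -2, -5, -3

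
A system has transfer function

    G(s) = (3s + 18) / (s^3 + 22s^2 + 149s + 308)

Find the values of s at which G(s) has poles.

The poles are the roots of the denominator s^3 + 22s^2 + 149s + 308 = 0.
Trying s = -4: the polynomial evaluates to 0, so (s + 4) is a factor.
Dividing out leaves s^2 + 18s + 77 = 0.
Factoring the quadratic: (s + 7)(s + 11) = 0.

s = -4, -7, -11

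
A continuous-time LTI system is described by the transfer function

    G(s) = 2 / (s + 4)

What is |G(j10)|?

Substitute s = j10: numerator = 2, denominator = 4 + j10.
|G(j10)| = |2| / |4 + j10| = 2 / 10.770 ≈ 0.1857.

|G(j10)| ≈ 0.1857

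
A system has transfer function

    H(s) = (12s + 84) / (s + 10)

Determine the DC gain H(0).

Set s = 0: H(0) = (84) / (10) = 42/5.

H(0) = 42/5 ≈ 8.400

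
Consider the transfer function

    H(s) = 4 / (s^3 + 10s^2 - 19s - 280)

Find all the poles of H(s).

s = -7, 5, -8

The poles are the roots of the denominator s^3 + 10s^2 - 19s - 280 = 0.
Trying s = -7: the polynomial evaluates to 0, so (s + 7) is a factor.
Dividing out leaves s^2 + 3s - 40 = 0.
Factoring the quadratic: (s - 5)(s + 8) = 0.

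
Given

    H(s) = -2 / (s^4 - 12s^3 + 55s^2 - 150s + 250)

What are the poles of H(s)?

The poles are the roots of the denominator s^4 - 12s^3 + 55s^2 - 150s + 250 = 0.
Trying s = 5: the polynomial evaluates to 0, so (s - 5) is a factor.
Dividing out leaves s^3 - 7s^2 + 20s - 50 = 0.
This factors further as (s^2 - 2s + 10)(s - 5) = 0.

s = 1 + 3j, 1 - 3j, 5, 5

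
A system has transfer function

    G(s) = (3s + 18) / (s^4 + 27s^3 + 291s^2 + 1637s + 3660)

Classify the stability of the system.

stable

The denominator s^4 + 27s^3 + 291s^2 + 1637s + 3660 factors as (s^2 + 10s + 61)(s + 5)(s + 12), giving poles at s = -5 + 6j, -5 - 6j, -5, -12.
Since all poles lie strictly in the left half-plane, the system is stable.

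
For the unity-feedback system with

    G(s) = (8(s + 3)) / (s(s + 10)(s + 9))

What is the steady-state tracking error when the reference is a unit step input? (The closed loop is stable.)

G(s) has one pole at the origin.
This is a Type 1 system; for a step input the steady-state error is zero.

e_ss = 0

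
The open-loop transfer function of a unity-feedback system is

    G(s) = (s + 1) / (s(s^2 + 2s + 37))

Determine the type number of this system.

Type 1

The denominator has 1 factor of s at the origin (free integrator), so this is a Type 1 system.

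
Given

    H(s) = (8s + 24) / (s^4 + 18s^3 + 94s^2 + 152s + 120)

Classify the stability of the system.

The denominator s^4 + 18s^3 + 94s^2 + 152s + 120 factors as (s + 10)(s^2 + 2s + 2)(s + 6), giving poles at s = -10, -1 + j, -1 - j, -6.
Since all poles lie strictly in the left half-plane, the system is stable.

stable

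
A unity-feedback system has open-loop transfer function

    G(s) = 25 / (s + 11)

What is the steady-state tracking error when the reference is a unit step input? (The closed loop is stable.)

G(s) has no poles at the origin.
This is a Type 0 system. Kp = lim_{s→0} G(s) = 25/11.
e_ss = 1/(1 + Kp) = 1/(1 + 25/11) = 11/36 ≈ 0.3056.

e_ss = 0.3056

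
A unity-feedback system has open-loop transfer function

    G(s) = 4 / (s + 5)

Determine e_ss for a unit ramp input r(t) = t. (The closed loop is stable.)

e_ss = ∞

G(s) has no poles at the origin.
This is a Type 0 system; Kv = lim_{s→0} s·G(s) = 0, so the steady-state error for a ramp input is infinite.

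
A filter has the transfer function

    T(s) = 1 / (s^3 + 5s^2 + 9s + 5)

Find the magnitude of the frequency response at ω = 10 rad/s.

|T(j10)| ≈ 0.0009653

Substitute s = j10: numerator = 1, denominator = -495 - j910.
|T(j10)| = |1| / |-495 - j910| = 1 / 1035.9 ≈ 0.0009653.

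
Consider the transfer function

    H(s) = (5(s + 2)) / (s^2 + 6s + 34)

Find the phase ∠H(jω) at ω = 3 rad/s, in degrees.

∠H(j3) ≈ 20.56°

At s = j3: numerator = 10 + j15, denominator = 25 + j18.
∠H = ∠num − ∠den = 56.310° − (35.754°) = 20.56°.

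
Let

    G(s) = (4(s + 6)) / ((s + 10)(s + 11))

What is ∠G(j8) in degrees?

At s = j8: numerator = 24 + j32, denominator = 46 + j168.
∠G = ∠num − ∠den = 53.130° − (74.687°) = -21.56°.

∠G(j8) ≈ -21.56°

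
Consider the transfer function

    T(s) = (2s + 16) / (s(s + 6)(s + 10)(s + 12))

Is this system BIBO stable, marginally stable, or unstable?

marginally stable

The poles can be read from the denominator factors: s = 0, -6, -10, -12.
Since the simple pole(s) at s = 0 lie on the jω-axis with none in the right half-plane, the system is marginally stable.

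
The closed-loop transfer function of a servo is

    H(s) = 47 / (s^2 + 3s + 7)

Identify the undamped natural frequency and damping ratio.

ωₙ ≈ 2.646 rad/s, ζ ≈ 0.5669

Compare the denominator to the standard form s^2 + 2ζωₙs + ωₙ².
ωₙ² = 7, so ωₙ = √7 ≈ 2.646 rad/s.
2ζωₙ = 3, so ζ = 3/(2·√7) ≈ 0.5669.
With ζ = 0.5669 the response is underdamped.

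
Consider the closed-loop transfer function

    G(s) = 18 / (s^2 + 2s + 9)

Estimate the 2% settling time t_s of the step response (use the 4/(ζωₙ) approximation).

t_s ≈ 4 s

Comparing s^2 + 2s + 9 to s^2 + 2ζωₙs + ωₙ²: ωₙ = 3 rad/s and ζ = 2/(2·3) ≈ 0.3333.
ζωₙ = 2/2 = 1, so t_s ≈ 4/(ζωₙ) = 4/1 = 4 s.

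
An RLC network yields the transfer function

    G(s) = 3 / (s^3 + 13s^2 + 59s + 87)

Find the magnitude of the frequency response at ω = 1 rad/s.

|G(j1)| ≈ 0.03191

Substitute s = j1: numerator = 3, denominator = 74 + j58.
|G(j1)| = |3| / |74 + j58| = 3 / 94.021 ≈ 0.03191.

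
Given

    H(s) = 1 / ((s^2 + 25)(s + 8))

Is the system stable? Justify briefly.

marginally stable

The poles can be read from the denominator factors: s = 5j, -5j, -8.
Since the simple pole(s) at s = ±5j lie on the jω-axis with none in the right half-plane, the system is marginally stable.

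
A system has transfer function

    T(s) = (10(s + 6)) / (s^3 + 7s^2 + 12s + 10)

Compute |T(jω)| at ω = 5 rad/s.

|T(j5)| ≈ 0.4404

Substitute s = j5: numerator = 60 + j50, denominator = -165 - j65.
|T(j5)| = |60 + j50| / |-165 - j65| = 78.102 / 177.34 ≈ 0.4404.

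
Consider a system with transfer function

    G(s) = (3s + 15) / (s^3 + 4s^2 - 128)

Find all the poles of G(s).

s = 4, -4 + 4j, -4 - 4j

The poles are the roots of the denominator s^3 + 4s^2 - 128 = 0.
Trying s = 4: the polynomial evaluates to 0, so (s - 4) is a factor.
Dividing out leaves s^2 + 8s + 32 = 0.
The quadratic formula then gives s = -4 ± 4j.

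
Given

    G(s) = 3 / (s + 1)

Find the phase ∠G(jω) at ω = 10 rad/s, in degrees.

At s = j10: numerator = 3, denominator = 1 + j10.
∠G = ∠num − ∠den = 0° − (84.289°) = -84.29°.

∠G(j10) ≈ -84.29°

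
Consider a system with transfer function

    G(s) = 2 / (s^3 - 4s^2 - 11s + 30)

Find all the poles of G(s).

The poles are the roots of the denominator s^3 - 4s^2 - 11s + 30 = 0.
Trying s = 5: the polynomial evaluates to 0, so (s - 5) is a factor.
Dividing out leaves s^2 + s - 6 = 0.
Factoring the quadratic: (s - 2)(s + 3) = 0.

s = 5, 2, -3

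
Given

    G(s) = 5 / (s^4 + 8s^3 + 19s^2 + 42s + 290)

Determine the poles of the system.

s = -5 ± 2j, 1 ± 3j

The poles are the roots of the denominator s^4 + 8s^3 + 19s^2 + 42s + 290 = 0.
No real roots exist; factor into two real quadratics: (s^2 + 10s + 29)(s^2 - 2s + 10) = 0.
Each quadratic gives a conjugate pair via the quadratic formula.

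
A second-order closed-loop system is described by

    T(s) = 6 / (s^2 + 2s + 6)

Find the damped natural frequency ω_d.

ω_d ≈ 2.236 rad/s

Comparing s^2 + 2s + 6 to s^2 + 2ζωₙs + ωₙ²: ωₙ = √6 ≈ 2.449 rad/s and ζ = 2/(2·√6) ≈ 0.4082.
ζωₙ = 2/2 = 1, so ω_d = ωₙ√(1−ζ²) = √(ωₙ² − (ζωₙ)²) = √(6 − 1²) = √5 ≈ 2.236 rad/s.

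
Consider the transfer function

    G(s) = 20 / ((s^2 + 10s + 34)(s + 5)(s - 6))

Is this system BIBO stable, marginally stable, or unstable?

The poles can be read from the denominator factors: s = -5 + 3j, -5 - 3j, -5, 6.
Since the pole(s) at s = 6 lie in the right half-plane, the system is unstable.

unstable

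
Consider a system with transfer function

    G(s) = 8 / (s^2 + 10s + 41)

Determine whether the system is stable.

The denominator s^2 + 10s + 41 factors as (s^2 + 10s + 41), giving poles at s = -5 + 4j, -5 - 4j.
Since all poles lie strictly in the left half-plane, the system is stable.

stable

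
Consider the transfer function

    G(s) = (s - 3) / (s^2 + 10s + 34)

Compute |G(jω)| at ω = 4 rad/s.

|G(j4)| ≈ 0.1140

Substitute s = j4: numerator = -3 + j4, denominator = 18 + j40.
|G(j4)| = |-3 + j4| / |18 + j40| = 5 / 43.863 ≈ 0.1140.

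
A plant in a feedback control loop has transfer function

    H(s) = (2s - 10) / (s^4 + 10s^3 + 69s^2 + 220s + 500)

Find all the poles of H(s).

The poles are the roots of the denominator s^4 + 10s^3 + 69s^2 + 220s + 500 = 0.
No real roots exist; factor into two real quadratics: (s^2 + 6s + 25)(s^2 + 4s + 20) = 0.
Each quadratic gives a conjugate pair via the quadratic formula.

s = -3 ± 4j, -2 ± 4j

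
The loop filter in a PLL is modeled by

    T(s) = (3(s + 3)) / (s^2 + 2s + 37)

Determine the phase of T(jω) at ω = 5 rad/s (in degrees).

At s = j5: numerator = 9 + j15, denominator = 12 + j10.
∠T = ∠num − ∠den = 59.036° − (39.806°) = 19.23°.

∠T(j5) ≈ 19.23°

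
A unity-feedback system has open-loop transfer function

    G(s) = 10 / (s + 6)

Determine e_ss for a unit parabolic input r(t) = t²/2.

G(s) has no poles at the origin.
This is a Type 0 system; Ka = lim_{s→0} s^2·G(s) = 0, so the steady-state error for a parabola input is infinite.

e_ss = ∞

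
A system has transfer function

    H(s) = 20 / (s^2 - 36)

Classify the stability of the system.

unstable

The denominator s^2 - 36 factors as (s + 6)(s - 6), giving poles at s = -6, 6.
Since the pole(s) at s = 6 lie in the right half-plane, the system is unstable.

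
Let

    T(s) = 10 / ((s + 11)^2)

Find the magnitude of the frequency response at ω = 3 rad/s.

Substitute s = j3: numerator = 10, denominator = 112 + j66.
|T(j3)| = |10| / |112 + j66| = 10 / 130 ≈ 0.07692.

|T(j3)| ≈ 0.07692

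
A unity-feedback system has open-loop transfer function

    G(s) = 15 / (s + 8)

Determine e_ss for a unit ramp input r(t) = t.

e_ss = ∞

G(s) has no poles at the origin.
This is a Type 0 system; Kv = lim_{s→0} s·G(s) = 0, so the steady-state error for a ramp input is infinite.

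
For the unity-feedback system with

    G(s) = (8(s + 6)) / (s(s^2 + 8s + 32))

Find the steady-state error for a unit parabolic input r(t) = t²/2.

G(s) has one pole at the origin.
This is a Type 1 system; Ka = lim_{s→0} s^2·G(s) = 0, so the steady-state error for a parabola input is infinite.

e_ss = ∞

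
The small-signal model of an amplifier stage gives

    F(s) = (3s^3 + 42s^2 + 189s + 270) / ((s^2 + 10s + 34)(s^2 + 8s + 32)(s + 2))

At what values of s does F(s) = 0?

Set the numerator to zero: 3s^3 + 42s^2 + 189s + 270 = 0, i.e. 3·(s^3 + 14s^2 + 63s + 90) = 0.
Factoring: (s + 3)(s + 5)(s + 6) = 0.

s = -3, -5, -6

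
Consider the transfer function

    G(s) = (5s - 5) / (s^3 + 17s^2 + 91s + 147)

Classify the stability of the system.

The denominator s^3 + 17s^2 + 91s + 147 factors as (s + 7)^2(s + 3), giving poles at s = -7, -3, -7.
Since all poles lie strictly in the left half-plane, the system is stable.

stable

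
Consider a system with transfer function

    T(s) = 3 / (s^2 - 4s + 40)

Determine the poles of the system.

The poles are the roots of the denominator s^2 - 4s + 40 = 0.
Using the quadratic formula: s = (4 ± √(-144))/2 = 2 ± 6j.

s = 2 ± 6j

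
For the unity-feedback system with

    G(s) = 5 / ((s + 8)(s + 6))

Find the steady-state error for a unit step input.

e_ss = 0.9057

G(s) has no poles at the origin.
This is a Type 0 system. Kp = lim_{s→0} G(s) = 5/48.
e_ss = 1/(1 + Kp) = 1/(1 + 5/48) = 48/53 ≈ 0.9057.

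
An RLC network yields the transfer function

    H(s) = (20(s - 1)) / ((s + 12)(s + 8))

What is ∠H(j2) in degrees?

At s = j2: numerator = -20 + j40, denominator = 92 + j40.
∠H = ∠num − ∠den = 116.57° − (23.499°) = 93.07°.

∠H(j2) ≈ 93.07°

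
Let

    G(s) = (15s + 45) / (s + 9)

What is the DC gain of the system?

G(0) = 5

Set s = 0: G(0) = (45) / (9) = 5.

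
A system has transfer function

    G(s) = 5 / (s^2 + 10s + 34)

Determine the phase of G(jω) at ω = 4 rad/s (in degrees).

∠G(j4) ≈ -65.77°

At s = j4: numerator = 5, denominator = 18 + j40.
∠G = ∠num − ∠den = 0° − (65.772°) = -65.77°.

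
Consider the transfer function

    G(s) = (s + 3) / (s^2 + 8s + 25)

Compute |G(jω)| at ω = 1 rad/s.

Substitute s = j1: numerator = 3 + j1, denominator = 24 + j8.
|G(j1)| = |3 + j1| / |24 + j8| = 3.1623 / 25.298 = 0.1250.

|G(j1)| = 0.1250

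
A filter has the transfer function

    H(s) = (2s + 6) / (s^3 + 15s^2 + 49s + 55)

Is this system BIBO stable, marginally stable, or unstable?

stable

The denominator s^3 + 15s^2 + 49s + 55 factors as (s^2 + 4s + 5)(s + 11), giving poles at s = -2 + j, -2 - j, -11.
Since all poles lie strictly in the left half-plane, the system is stable.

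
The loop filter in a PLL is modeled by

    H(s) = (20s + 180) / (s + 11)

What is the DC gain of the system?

H(0) = 180/11 ≈ 16.36

Set s = 0: H(0) = (180) / (11) = 180/11.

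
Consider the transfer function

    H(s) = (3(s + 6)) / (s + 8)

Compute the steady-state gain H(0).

Set s = 0: H(0) = (18) / (8) = 9/4.

H(0) = 9/4 ≈ 2.250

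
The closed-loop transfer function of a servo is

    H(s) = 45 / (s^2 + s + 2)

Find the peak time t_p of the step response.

t_p ≈ 2.375 s

Comparing s^2 + s + 2 to s^2 + 2ζωₙs + ωₙ²: ωₙ = √2 ≈ 1.414 rad/s and ζ = 1/(2·√2) ≈ 0.3536.
ζωₙ = 1/2 = 0.5, so ω_d = ωₙ√(1−ζ²) = √(ωₙ² − (ζωₙ)²) = √(2 − 0.5²) = √1.75 ≈ 1.323 rad/s.
t_p = π/ω_d = π/1.323 ≈ 2.375 s.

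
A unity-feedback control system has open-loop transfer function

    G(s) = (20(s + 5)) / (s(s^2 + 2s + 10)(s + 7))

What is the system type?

Type 1

The denominator has 1 factor of s at the origin (free integrator), so this is a Type 1 system.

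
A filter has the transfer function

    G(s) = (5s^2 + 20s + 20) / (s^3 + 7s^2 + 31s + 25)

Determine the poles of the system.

s = -3 + 4j, -3 - 4j, -1

The poles are the roots of the denominator s^3 + 7s^2 + 31s + 25 = 0.
Trying s = -1: the polynomial evaluates to 0, so (s + 1) is a factor.
Dividing out leaves s^2 + 6s + 25 = 0.
The quadratic formula then gives s = -3 ± 4j.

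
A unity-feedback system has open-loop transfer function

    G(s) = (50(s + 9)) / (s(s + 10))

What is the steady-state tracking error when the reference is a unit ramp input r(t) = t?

G(s) has one pole at the origin.
This is a Type 1 system. Kv = lim_{s→0} s·G(s) = 450/10 = 45.
e_ss = 1/Kv = 1/(45) = 1/45 ≈ 0.02222.

e_ss = 0.02222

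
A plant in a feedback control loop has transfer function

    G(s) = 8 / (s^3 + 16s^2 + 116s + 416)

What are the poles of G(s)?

The poles are the roots of the denominator s^3 + 16s^2 + 116s + 416 = 0.
Trying s = -8: the polynomial evaluates to 0, so (s + 8) is a factor.
Dividing out leaves s^2 + 8s + 52 = 0.
The quadratic formula then gives s = -4 ± 6j.

s = -4 + 6j, -4 - 6j, -8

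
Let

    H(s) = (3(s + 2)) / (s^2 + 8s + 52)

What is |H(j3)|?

|H(j3)| ≈ 0.2197

Substitute s = j3: numerator = 6 + j9, denominator = 43 + j24.
|H(j3)| = |6 + j9| / |43 + j24| = 10.817 / 49.244 ≈ 0.2197.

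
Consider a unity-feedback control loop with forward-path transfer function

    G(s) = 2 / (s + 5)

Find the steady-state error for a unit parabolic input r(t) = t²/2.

e_ss = ∞

G(s) has no poles at the origin.
This is a Type 0 system; Ka = lim_{s→0} s^2·G(s) = 0, so the steady-state error for a parabola input is infinite.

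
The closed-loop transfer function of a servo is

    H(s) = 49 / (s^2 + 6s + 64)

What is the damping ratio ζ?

ζ = 0.375

Compare the denominator to the standard form s^2 + 2ζωₙs + ωₙ².
ωₙ² = 64, so ωₙ = 8 rad/s.
2ζωₙ = 6, so ζ = 6/(2·8) = 0.375.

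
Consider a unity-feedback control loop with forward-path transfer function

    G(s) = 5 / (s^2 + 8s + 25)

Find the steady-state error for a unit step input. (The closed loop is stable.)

e_ss = 0.8333

G(s) has no poles at the origin.
This is a Type 0 system. Kp = lim_{s→0} G(s) = 5/25 = 1/5.
e_ss = 1/(1 + Kp) = 1/(1 + 1/5) = 5/6 ≈ 0.8333.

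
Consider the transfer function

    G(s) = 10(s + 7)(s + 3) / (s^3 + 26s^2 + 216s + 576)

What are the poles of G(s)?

The poles are the roots of the denominator s^3 + 26s^2 + 216s + 576 = 0.
Trying s = -6: the polynomial evaluates to 0, so (s + 6) is a factor.
Dividing out leaves s^2 + 20s + 96 = 0.
Factoring the quadratic: (s + 12)(s + 8) = 0.

s = -6, -12, -8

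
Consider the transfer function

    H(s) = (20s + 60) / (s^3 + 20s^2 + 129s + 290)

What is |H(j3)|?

Substitute s = j3: numerator = 60 + j60, denominator = 110 + j360.
|H(j3)| = |60 + j60| / |110 + j360| = 84.853 / 376.43 ≈ 0.2254.

|H(j3)| ≈ 0.2254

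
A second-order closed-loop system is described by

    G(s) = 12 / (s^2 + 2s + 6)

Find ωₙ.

Compare the denominator to the standard form s^2 + 2ζωₙs + ωₙ².
ωₙ² = 6, so ωₙ = √6 ≈ 2.449 rad/s.

ωₙ ≈ 2.449 rad/s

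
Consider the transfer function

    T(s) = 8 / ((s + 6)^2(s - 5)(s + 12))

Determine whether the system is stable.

unstable

The poles can be read from the denominator factors: s = -6, 5, -12, -6.
Since the pole(s) at s = 5 lie in the right half-plane, the system is unstable.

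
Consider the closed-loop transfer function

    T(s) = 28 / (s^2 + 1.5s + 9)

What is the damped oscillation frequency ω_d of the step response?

ω_d ≈ 2.905 rad/s

Comparing s^2 + 1.5s + 9 to s^2 + 2ζωₙs + ωₙ²: ωₙ = 3 rad/s and ζ = 1.5/(2·3) = 0.25.
ζωₙ = 1.5/2 = 0.75, so ω_d = ωₙ√(1−ζ²) = √(ωₙ² − (ζωₙ)²) = √(9 − 0.75²) = √8.4375 ≈ 2.905 rad/s.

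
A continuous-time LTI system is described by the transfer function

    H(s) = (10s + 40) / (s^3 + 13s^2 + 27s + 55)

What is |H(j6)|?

|H(j6)| ≈ 0.1731

Substitute s = j6: numerator = 40 + j60, denominator = -413 - j54.
|H(j6)| = |40 + j60| / |-413 - j54| = 72.111 / 416.52 ≈ 0.1731.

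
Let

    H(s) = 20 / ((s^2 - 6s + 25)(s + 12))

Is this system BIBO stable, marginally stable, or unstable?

unstable

The poles can be read from the denominator factors: s = 3 ± 4j, -12.
Since the pole(s) at s = 3 ± 4j lie in the right half-plane, the system is unstable.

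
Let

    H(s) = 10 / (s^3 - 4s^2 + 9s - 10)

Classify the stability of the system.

unstable

The denominator s^3 - 4s^2 + 9s - 10 factors as (s - 2)(s^2 - 2s + 5), giving poles at s = 2, 1 ± 2j.
Since the pole(s) at s = 2, 1 + 2j, 1 - 2j lie in the right half-plane, the system is unstable.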